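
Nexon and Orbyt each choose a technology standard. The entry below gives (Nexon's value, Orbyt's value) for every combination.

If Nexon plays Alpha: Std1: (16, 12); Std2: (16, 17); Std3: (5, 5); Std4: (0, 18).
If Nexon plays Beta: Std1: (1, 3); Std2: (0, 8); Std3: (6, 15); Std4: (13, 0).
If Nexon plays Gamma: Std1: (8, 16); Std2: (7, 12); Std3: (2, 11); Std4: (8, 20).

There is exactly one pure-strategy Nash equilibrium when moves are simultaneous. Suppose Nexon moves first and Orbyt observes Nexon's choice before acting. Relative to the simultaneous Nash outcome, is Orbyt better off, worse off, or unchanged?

better off

Work backward from Orbyt's decision.
- Alpha: Orbyt compares 12, 17, 5, 18 and picks Std4; Nexon would get 0.
- Beta: Orbyt compares 3, 8, 15, 0 and picks Std3; Nexon would get 6.
- Gamma: Orbyt compares 16, 12, 11, 20 and picks Std4; Nexon would get 8.
Among 0, 6, 8, the best is 8 at Gamma. Subgame-perfect outcome: (Gamma, Std4) with payoffs (8, 20).
For the simultaneous game, intersect best replies.
Nexon's best replies: Std1→Alpha; Std2→Alpha; Std3→Beta; Std4→Beta.
Orbyt's best replies: Alpha→Std4; Beta→Std3; Gamma→Std4.
Only (Beta, Std3) has each player best-responding; Nash payoffs (6, 15).
Orbyt earns 20 sequentially versus 15 at the Nash outcome: better off.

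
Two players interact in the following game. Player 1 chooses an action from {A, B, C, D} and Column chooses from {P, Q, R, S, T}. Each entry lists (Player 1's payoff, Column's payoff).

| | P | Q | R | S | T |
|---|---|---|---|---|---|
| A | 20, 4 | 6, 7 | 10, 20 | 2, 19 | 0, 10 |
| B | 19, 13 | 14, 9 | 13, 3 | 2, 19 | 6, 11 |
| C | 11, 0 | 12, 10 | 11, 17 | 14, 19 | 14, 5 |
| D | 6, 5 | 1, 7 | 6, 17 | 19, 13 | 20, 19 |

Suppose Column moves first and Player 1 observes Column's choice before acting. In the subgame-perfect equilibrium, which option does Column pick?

T

Player 1 best-responds to each possible Column move:
- P → Player 1 plays A (best of 20, 19, 11, 6); Column gets 4.
- Q → Player 1 plays B (best of 6, 14, 12, 1); Column gets 9.
- R → Player 1 plays B (best of 10, 13, 11, 6); Column gets 3.
- S → Player 1 plays D (best of 2, 2, 14, 19); Column gets 13.
- T → Player 1 plays D (best of 0, 6, 14, 20); Column gets 19.
Among 4, 9, 3, 13, 19, the best is 19 at T. Subgame-perfect outcome: (D, T) with payoffs (20, 19).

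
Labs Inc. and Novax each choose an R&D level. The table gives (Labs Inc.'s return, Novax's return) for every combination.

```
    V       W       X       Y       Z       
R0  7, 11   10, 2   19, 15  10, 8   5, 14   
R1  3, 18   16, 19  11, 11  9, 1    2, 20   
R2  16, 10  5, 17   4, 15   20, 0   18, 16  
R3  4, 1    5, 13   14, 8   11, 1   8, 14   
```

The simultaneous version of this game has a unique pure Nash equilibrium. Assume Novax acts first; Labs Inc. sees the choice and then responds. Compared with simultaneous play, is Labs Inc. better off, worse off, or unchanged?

worse off

Work backward from Labs Inc.'s decision.
- V: BR = R2, leader payoff 10.
- W: BR = R1, leader payoff 19.
- X: BR = R0, leader payoff 15.
- Y: BR = R2, leader payoff 0.
- Z: BR = R2, leader payoff 16.
Novax's induced payoffs are 10, 19, 15, 0, 16, so Novax commits to W. Subgame-perfect outcome: (R1, W) with payoffs (16, 19).
For the simultaneous game, intersect best replies.
Labs Inc.'s best replies: V→R2; W→R1; X→R0; Y→R2; Z→R2.
Novax's best replies: R0→X; R1→Z; R2→W; R3→Z.
The unique mutual best reply is (R0, X), giving (19, 15).
Labs Inc. earns 16 sequentially versus 19 at the Nash outcome: worse off.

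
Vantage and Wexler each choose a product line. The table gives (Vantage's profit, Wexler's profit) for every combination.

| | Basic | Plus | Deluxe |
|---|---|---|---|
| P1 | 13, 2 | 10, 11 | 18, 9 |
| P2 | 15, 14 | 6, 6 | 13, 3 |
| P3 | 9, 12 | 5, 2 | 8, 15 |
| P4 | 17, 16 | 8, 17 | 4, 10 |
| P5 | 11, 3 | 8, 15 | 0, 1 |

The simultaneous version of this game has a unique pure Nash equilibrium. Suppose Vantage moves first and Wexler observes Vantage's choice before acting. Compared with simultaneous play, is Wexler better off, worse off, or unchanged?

Wexler best-responds to each possible Vantage move:
- P1 → Wexler plays Plus (best of 2, 11, 9); Vantage gets 10.
- P2 → Wexler plays Basic (best of 14, 6, 3); Vantage gets 15.
- P3 → Wexler plays Deluxe (best of 12, 2, 15); Vantage gets 8.
- P4 → Wexler plays Plus (best of 16, 17, 10); Vantage gets 8.
- P5 → Wexler plays Plus (best of 3, 15, 1); Vantage gets 8.
Maximizing over 10, 15, 8, 8, 8, Vantage chooses P2. Subgame-perfect outcome: (P2, Basic) with payoffs (15, 14).
Under simultaneous play:
Vantage's best replies: Basic→P4; Plus→P1; Deluxe→P1.
Wexler's best replies: P1→Plus; P2→Basic; P3→Deluxe; P4→Plus; P5→Plus.
The unique mutual best reply is (P1, Plus), giving (10, 11).
Wexler earns 14 sequentially versus 11 at the Nash outcome: better off.

better off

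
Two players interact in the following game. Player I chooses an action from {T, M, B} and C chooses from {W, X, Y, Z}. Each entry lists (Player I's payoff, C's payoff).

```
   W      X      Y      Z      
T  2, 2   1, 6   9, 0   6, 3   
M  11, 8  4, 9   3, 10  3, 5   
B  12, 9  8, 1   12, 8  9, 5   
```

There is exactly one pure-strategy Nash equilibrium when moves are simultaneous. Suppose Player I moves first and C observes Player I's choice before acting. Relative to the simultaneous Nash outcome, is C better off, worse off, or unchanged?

C best-responds to each possible Player I move:
- T → C plays X (best of 2, 6, 0, 3); Player I gets 1.
- M → C plays Y (best of 8, 9, 10, 5); Player I gets 3.
- B → C plays W (best of 9, 1, 8, 5); Player I gets 12.
Among 1, 3, 12, the best is 12 at B. Subgame-perfect outcome: (B, W) with payoffs (12, 9).
For the simultaneous game, intersect best replies.
Player I's best replies: W→B; X→B; Y→B; Z→B.
C's best replies: T→X; M→Y; B→W.
The unique mutual best reply is (B, W), giving (12, 9).
C earns 9 sequentially versus 9 at the Nash outcome: unchanged.

unchanged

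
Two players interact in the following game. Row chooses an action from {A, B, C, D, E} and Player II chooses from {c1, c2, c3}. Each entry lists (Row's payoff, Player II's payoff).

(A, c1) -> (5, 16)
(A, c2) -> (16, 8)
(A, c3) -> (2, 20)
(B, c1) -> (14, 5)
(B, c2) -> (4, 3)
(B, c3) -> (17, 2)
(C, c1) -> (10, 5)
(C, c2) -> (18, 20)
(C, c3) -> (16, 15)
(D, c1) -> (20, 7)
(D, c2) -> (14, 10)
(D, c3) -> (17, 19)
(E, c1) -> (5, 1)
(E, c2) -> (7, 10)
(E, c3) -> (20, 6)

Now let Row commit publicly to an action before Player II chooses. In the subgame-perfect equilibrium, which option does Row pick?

Work backward from Player II's decision.
- A: BR = c3, leader payoff 2.
- B: BR = c1, leader payoff 14.
- C: BR = c2, leader payoff 18.
- D: BR = c3, leader payoff 17.
- E: BR = c2, leader payoff 7.
Maximizing over 2, 14, 18, 17, 7, Row chooses C. Subgame-perfect outcome: (C, c2) with payoffs (18, 20).

C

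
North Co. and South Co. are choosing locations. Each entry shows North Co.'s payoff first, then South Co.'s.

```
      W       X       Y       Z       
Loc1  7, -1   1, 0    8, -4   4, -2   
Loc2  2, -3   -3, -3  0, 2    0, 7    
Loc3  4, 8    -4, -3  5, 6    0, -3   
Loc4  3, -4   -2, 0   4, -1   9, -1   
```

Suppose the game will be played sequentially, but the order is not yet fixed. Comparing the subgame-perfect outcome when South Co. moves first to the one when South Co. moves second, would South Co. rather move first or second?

If North Co. leads: South Co.'s best replies are Loc1→X, Loc2→Z, Loc3→W, Loc4→X; North Co.'s induced payoffs 1, 0, 4, -2; outcome (Loc3, W), payoffs (4, 8).
If South Co. leads: North Co.'s best replies are W→Loc1, X→Loc1, Y→Loc1, Z→Loc4; South Co.'s induced payoffs -1, 0, -4, -1; outcome (Loc1, X), payoffs (1, 0).
South Co. gets 0 moving first and 8 moving second, so South Co. prefers to move second.

second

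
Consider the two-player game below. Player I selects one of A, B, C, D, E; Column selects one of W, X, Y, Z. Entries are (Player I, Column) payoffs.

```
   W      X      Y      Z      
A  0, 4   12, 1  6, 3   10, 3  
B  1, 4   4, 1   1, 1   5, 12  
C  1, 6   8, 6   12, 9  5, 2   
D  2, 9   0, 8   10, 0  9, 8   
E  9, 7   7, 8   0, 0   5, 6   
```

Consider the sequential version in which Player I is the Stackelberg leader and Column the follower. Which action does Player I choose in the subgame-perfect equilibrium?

C

Work backward from Column's decision.
- A → Column plays W (best of 4, 1, 3, 3); Player I gets 0.
- B → Column plays Z (best of 4, 1, 1, 12); Player I gets 5.
- C → Column plays Y (best of 6, 6, 9, 2); Player I gets 12.
- D → Column plays W (best of 9, 8, 0, 8); Player I gets 2.
- E → Column plays X (best of 7, 8, 0, 6); Player I gets 7.
Among 0, 5, 12, 2, 7, the best is 12 at C. Subgame-perfect outcome: (C, Y) with payoffs (12, 9).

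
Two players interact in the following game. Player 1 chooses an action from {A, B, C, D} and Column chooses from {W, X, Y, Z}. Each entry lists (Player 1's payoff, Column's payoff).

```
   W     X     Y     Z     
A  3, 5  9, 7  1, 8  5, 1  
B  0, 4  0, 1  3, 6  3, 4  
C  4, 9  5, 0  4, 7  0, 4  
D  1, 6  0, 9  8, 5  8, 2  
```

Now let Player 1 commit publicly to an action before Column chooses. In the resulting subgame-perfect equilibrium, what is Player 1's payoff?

4

Backward induction with Player 1 moving first.
- A: BR = Y, leader payoff 1.
- B: BR = Y, leader payoff 3.
- C: BR = W, leader payoff 4.
- D: BR = X, leader payoff 0.
Player 1's induced payoffs are 1, 3, 4, 0, so Player 1 commits to C. Subgame-perfect outcome: (C, W) with payoffs (4, 9).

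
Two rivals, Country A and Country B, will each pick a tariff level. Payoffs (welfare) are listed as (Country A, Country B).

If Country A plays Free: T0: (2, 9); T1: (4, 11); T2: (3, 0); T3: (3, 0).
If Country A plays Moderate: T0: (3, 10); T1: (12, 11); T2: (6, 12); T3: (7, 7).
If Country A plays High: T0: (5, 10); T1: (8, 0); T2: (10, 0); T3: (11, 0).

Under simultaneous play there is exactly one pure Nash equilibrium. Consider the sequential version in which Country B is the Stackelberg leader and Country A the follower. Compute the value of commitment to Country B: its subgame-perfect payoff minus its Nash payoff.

1

Work backward from Country A's decision.
- T0 → Country A plays High (best of 2, 3, 5); Country B gets 10.
- T1 → Country A plays Moderate (best of 4, 12, 8); Country B gets 11.
- T2 → Country A plays High (best of 3, 6, 10); Country B gets 0.
- T3 → Country A plays High (best of 3, 7, 11); Country B gets 0.
Maximizing over 10, 11, 0, 0, Country B chooses T1. Subgame-perfect outcome: (Moderate, T1) with payoffs (12, 11).
For the simultaneous game, intersect best replies.
Country A's best replies: T0→High; T1→Moderate; T2→High; T3→High.
Country B's best replies: Free→T1; Moderate→T2; High→T0.
Only (High, T0) has each player best-responding; Nash payoffs (5, 10).
Country B's commitment gain: 11 − 10 = 1.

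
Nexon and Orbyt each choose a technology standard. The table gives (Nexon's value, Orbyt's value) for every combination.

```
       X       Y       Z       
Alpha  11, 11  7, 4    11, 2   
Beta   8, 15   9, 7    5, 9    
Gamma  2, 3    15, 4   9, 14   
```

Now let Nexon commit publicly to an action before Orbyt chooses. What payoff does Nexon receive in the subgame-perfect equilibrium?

Solve by backward induction (Nexon leads).
- Alpha: BR = X, leader payoff 11.
- Beta: BR = X, leader payoff 8.
- Gamma: BR = Z, leader payoff 9.
Nexon's induced payoffs are 11, 8, 9, so Nexon commits to Alpha. Subgame-perfect outcome: (Alpha, X) with payoffs (11, 11).

11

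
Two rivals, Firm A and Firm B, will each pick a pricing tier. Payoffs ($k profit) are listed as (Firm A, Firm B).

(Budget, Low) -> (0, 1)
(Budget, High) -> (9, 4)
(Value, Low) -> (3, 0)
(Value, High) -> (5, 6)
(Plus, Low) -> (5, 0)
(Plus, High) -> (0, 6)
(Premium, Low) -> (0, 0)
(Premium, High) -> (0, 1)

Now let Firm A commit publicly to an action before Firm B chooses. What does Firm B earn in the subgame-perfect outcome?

4

Backward induction with Firm A moving first.
- Budget: BR = High, leader payoff 9.
- Value: BR = High, leader payoff 5.
- Plus: BR = High, leader payoff 0.
- Premium: BR = High, leader payoff 0.
Among 9, 5, 0, 0, the best is 9 at Budget. Subgame-perfect outcome: (Budget, High) with payoffs (9, 4).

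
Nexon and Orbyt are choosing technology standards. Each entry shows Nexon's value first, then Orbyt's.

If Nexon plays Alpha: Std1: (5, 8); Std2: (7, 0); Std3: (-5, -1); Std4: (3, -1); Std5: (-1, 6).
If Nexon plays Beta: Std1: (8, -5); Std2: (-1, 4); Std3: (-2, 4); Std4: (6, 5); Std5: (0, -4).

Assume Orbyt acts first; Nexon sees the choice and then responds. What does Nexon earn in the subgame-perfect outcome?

6

Work backward from Nexon's decision.
- Std1: BR = Beta, leader payoff -5.
- Std2: BR = Alpha, leader payoff 0.
- Std3: BR = Beta, leader payoff 4.
- Std4: BR = Beta, leader payoff 5.
- Std5: BR = Beta, leader payoff -4.
Orbyt's induced payoffs are -5, 0, 4, 5, -4, so Orbyt commits to Std4. Subgame-perfect outcome: (Beta, Std4) with payoffs (6, 5).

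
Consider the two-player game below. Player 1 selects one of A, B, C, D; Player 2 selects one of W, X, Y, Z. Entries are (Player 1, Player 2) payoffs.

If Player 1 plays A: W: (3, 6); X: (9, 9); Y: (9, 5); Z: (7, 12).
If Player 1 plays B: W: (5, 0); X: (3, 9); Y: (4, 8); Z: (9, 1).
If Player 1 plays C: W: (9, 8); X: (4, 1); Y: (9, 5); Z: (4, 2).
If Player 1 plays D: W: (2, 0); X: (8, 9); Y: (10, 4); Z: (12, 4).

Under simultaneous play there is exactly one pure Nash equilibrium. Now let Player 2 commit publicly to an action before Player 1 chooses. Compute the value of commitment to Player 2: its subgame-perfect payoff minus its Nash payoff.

1

Solve by backward induction (Player 2 leads).
- W → Player 1 plays C (best of 3, 5, 9, 2); Player 2 gets 8.
- X → Player 1 plays A (best of 9, 3, 4, 8); Player 2 gets 9.
- Y → Player 1 plays D (best of 9, 4, 9, 10); Player 2 gets 4.
- Z → Player 1 plays D (best of 7, 9, 4, 12); Player 2 gets 4.
Player 2's induced payoffs are 8, 9, 4, 4, so Player 2 commits to X. Subgame-perfect outcome: (A, X) with payoffs (9, 9).
Under simultaneous play:
Player 1's best replies: W→C; X→A; Y→D; Z→D.
Player 2's best replies: A→Z; B→X; C→W; D→X.
The unique mutual best reply is (C, W), giving (9, 8).
Player 2's commitment gain: 9 − 8 = 1.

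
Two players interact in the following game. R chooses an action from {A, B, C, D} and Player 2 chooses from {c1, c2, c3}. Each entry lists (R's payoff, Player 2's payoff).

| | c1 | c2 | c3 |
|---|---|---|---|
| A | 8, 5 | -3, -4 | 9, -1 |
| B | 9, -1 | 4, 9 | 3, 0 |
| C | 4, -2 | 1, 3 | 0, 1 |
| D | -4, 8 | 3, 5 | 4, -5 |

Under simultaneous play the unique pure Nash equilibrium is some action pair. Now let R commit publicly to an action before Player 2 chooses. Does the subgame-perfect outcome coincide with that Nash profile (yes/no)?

no

Player 2 best-responds to each possible R move:
- A → Player 2 plays c1 (best of 5, -4, -1); R gets 8.
- B → Player 2 plays c2 (best of -1, 9, 0); R gets 4.
- C → Player 2 plays c2 (best of -2, 3, 1); R gets 1.
- D → Player 2 plays c1 (best of 8, 5, -5); R gets -4.
Among 8, 4, 1, -4, the best is 8 at A. Subgame-perfect outcome: (A, c1) with payoffs (8, 5).
Now find the simultaneous Nash equilibrium.
R's best replies: c1→B; c2→B; c3→A.
Player 2's best replies: A→c1; B→c2; C→c2; D→c1.
Only (B, c2) has each player best-responding; Nash payoffs (4, 9).
Sequential outcome (A, c1) differs from the Nash profile (B, c2).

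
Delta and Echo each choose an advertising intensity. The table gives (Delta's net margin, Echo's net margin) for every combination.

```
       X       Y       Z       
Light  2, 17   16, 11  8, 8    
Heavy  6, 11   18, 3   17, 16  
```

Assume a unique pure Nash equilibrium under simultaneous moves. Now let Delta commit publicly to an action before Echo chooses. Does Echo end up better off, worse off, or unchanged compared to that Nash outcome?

unchanged

Solve by backward induction (Delta leads).
- Light: Echo compares 17, 11, 8 and picks X; Delta would get 2.
- Heavy: Echo compares 11, 3, 16 and picks Z; Delta would get 17.
Among 2, 17, the best is 17 at Heavy. Subgame-perfect outcome: (Heavy, Z) with payoffs (17, 16).
For the simultaneous game, intersect best replies.
Delta's best replies: X→Heavy; Y→Heavy; Z→Heavy.
Echo's best replies: Light→X; Heavy→Z.
Only (Heavy, Z) has each player best-responding; Nash payoffs (17, 16).
Echo earns 16 sequentially versus 16 at the Nash outcome: unchanged.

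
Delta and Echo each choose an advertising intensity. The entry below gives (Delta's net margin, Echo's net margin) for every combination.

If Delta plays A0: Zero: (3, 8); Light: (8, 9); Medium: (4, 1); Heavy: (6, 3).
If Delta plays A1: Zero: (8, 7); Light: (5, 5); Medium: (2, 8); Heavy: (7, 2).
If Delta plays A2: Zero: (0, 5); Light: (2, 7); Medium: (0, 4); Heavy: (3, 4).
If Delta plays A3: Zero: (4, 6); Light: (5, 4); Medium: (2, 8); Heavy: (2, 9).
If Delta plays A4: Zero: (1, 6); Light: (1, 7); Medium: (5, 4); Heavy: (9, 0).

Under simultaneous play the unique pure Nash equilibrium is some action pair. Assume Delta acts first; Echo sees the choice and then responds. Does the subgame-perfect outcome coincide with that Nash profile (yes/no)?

Solve by backward induction (Delta leads).
- A0: Echo compares 8, 9, 1, 3 and picks Light; Delta would get 8.
- A1: Echo compares 7, 5, 8, 2 and picks Medium; Delta would get 2.
- A2: Echo compares 5, 7, 4, 4 and picks Light; Delta would get 2.
- A3: Echo compares 6, 4, 8, 9 and picks Heavy; Delta would get 2.
- A4: Echo compares 6, 7, 4, 0 and picks Light; Delta would get 1.
Among 8, 2, 2, 2, 1, the best is 8 at A0. Subgame-perfect outcome: (A0, Light) with payoffs (8, 9).
For the simultaneous game, intersect best replies.
Delta's best replies: Zero→A1; Light→A0; Medium→A4; Heavy→A4.
Echo's best replies: A0→Light; A1→Medium; A2→Light; A3→Heavy; A4→Light.
Only (A0, Light) has each player best-responding; Nash payoffs (8, 9).
Sequential outcome (A0, Light) coincides with the Nash profile (A0, Light).

yes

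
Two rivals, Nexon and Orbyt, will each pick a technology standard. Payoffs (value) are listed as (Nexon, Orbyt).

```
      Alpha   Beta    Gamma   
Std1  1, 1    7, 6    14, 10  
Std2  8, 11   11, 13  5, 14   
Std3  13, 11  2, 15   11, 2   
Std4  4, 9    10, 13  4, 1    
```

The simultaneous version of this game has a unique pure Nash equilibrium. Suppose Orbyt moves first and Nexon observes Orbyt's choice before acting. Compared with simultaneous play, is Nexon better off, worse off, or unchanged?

worse off

Solve by backward induction (Orbyt leads).
- Alpha: BR = Std3, leader payoff 11.
- Beta: BR = Std2, leader payoff 13.
- Gamma: BR = Std1, leader payoff 10.
Among 11, 13, 10, the best is 13 at Beta. Subgame-perfect outcome: (Std2, Beta) with payoffs (11, 13).
For the simultaneous game, intersect best replies.
Nexon's best replies: Alpha→Std3; Beta→Std2; Gamma→Std1.
Orbyt's best replies: Std1→Gamma; Std2→Gamma; Std3→Beta; Std4→Beta.
The unique mutual best reply is (Std1, Gamma), giving (14, 10).
Nexon earns 11 sequentially versus 14 at the Nash outcome: worse off.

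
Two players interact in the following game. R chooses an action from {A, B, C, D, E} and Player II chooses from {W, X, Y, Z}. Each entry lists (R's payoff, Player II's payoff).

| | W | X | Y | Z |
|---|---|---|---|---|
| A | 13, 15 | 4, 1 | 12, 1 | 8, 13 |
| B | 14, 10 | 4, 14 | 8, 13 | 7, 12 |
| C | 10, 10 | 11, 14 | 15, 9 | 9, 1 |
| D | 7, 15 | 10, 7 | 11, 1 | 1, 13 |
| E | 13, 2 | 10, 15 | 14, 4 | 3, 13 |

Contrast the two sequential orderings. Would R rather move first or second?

If R leads: Player II's best replies are A→W, B→X, C→X, D→W, E→X; R's induced payoffs 13, 4, 11, 7, 10; outcome (A, W), payoffs (13, 15).
If Player II leads: R's best replies are W→B, X→C, Y→C, Z→C; Player II's induced payoffs 10, 14, 9, 1; outcome (C, X), payoffs (11, 14).
R gets 13 moving first and 11 moving second, so R prefers to move first.

first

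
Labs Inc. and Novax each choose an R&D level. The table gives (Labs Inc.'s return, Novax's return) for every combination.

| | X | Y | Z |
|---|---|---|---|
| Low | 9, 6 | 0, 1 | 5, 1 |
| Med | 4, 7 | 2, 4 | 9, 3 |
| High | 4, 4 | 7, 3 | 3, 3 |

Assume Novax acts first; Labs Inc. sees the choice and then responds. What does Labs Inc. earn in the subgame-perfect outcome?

9

Backward induction with Novax moving first.
- X: Labs Inc. compares 9, 4, 4 and picks Low; Novax would get 6.
- Y: Labs Inc. compares 0, 2, 7 and picks High; Novax would get 3.
- Z: Labs Inc. compares 5, 9, 3 and picks Med; Novax would get 3.
Novax's induced payoffs are 6, 3, 3, so Novax commits to X. Subgame-perfect outcome: (Low, X) with payoffs (9, 6).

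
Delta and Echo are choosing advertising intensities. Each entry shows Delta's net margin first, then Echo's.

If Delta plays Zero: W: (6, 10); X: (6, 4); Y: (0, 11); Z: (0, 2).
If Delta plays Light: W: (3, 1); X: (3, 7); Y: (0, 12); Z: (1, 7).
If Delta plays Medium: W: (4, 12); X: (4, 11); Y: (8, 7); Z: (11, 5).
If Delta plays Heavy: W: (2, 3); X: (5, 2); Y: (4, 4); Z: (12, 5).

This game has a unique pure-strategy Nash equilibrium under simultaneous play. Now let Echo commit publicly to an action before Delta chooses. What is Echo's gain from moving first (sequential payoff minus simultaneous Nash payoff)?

5

Backward induction with Echo moving first.
- W: BR = Zero, leader payoff 10.
- X: BR = Zero, leader payoff 4.
- Y: BR = Medium, leader payoff 7.
- Z: BR = Heavy, leader payoff 5.
Among 10, 4, 7, 5, the best is 10 at W. Subgame-perfect outcome: (Zero, W) with payoffs (6, 10).
For the simultaneous game, intersect best replies.
Delta's best replies: W→Zero; X→Zero; Y→Medium; Z→Heavy.
Echo's best replies: Zero→Y; Light→Y; Medium→W; Heavy→Z.
The unique mutual best reply is (Heavy, Z), giving (12, 5).
Echo's commitment gain: 10 − 5 = 5.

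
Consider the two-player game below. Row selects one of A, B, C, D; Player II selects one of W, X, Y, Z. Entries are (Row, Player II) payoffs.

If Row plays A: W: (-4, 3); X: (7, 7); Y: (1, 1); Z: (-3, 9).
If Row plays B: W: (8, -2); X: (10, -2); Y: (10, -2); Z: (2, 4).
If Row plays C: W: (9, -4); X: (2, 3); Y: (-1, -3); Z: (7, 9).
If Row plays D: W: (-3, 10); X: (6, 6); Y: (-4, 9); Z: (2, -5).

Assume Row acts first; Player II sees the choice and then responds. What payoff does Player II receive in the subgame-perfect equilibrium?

9

Player II best-responds to each possible Row move:
- A: BR = Z, leader payoff -3.
- B: BR = Z, leader payoff 2.
- C: BR = Z, leader payoff 7.
- D: BR = W, leader payoff -3.
Row's induced payoffs are -3, 2, 7, -3, so Row commits to C. Subgame-perfect outcome: (C, Z) with payoffs (7, 9).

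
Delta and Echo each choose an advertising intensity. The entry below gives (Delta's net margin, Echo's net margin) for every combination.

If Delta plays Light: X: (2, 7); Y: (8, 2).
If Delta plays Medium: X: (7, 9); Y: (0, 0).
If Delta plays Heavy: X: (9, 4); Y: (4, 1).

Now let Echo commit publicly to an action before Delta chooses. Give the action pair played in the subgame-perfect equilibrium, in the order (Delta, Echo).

Solve by backward induction (Echo leads).
- X: BR = Heavy, leader payoff 4.
- Y: BR = Light, leader payoff 2.
Echo's induced payoffs are 4, 2, so Echo commits to X. Subgame-perfect outcome: (Heavy, X) with payoffs (9, 4).

(Heavy, X)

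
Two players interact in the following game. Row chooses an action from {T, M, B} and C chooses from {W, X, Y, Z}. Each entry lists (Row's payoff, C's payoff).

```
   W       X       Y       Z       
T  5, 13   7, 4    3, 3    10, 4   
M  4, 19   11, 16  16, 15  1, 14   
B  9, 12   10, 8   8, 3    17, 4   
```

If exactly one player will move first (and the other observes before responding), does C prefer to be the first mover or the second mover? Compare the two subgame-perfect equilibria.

first

If Row leads: C's best replies are T→W, M→W, B→W; Row's induced payoffs 5, 4, 9; outcome (B, W), payoffs (9, 12).
If C leads: Row's best replies are W→B, X→M, Y→M, Z→B; C's induced payoffs 12, 16, 15, 4; outcome (M, X), payoffs (11, 16).
C gets 16 moving first and 12 moving second, so C prefers to move first.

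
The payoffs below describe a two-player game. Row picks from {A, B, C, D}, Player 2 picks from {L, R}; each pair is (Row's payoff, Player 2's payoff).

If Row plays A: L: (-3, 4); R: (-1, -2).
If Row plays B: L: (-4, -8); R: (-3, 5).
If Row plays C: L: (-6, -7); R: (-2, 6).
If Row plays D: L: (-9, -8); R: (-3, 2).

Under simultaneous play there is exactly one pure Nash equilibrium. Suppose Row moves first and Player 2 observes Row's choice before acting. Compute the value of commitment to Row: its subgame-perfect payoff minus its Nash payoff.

Backward induction with Row moving first.
- A: BR = L, leader payoff -3.
- B: BR = R, leader payoff -3.
- C: BR = R, leader payoff -2.
- D: BR = R, leader payoff -3.
Row's induced payoffs are -3, -3, -2, -3, so Row commits to C. Subgame-perfect outcome: (C, R) with payoffs (-2, 6).
For the simultaneous game, intersect best replies.
Row's best replies: L→A; R→A.
Player 2's best replies: A→L; B→R; C→R; D→R.
The unique mutual best reply is (A, L), giving (-3, 4).
Row's commitment gain: -2 − -3 = 1.

1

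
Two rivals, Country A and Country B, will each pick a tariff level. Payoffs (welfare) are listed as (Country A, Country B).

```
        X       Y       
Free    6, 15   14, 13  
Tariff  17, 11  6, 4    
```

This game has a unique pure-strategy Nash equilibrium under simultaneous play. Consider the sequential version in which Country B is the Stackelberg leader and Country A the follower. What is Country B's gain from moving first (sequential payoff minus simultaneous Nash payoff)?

2

Country A best-responds to each possible Country B move:
- X: Country A compares 6, 17 and picks Tariff; Country B would get 11.
- Y: Country A compares 14, 6 and picks Free; Country B would get 13.
Among 11, 13, the best is 13 at Y. Subgame-perfect outcome: (Free, Y) with payoffs (14, 13).
Under simultaneous play:
Country A's best replies: X→Tariff; Y→Free.
Country B's best replies: Free→X; Tariff→X.
The unique mutual best reply is (Tariff, X), giving (17, 11).
Country B's commitment gain: 13 − 11 = 2.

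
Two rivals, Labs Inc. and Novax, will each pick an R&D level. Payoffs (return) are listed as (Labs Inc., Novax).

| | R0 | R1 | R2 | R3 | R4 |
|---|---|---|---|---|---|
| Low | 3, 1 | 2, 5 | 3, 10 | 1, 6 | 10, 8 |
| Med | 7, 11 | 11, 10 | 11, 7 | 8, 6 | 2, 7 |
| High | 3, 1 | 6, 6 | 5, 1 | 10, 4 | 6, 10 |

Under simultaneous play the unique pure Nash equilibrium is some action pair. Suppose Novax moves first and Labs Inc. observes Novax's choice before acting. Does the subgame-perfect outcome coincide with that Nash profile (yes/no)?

Work backward from Labs Inc.'s decision.
- R0: BR = Med, leader payoff 11.
- R1: BR = Med, leader payoff 10.
- R2: BR = Med, leader payoff 7.
- R3: BR = High, leader payoff 4.
- R4: BR = Low, leader payoff 8.
Maximizing over 11, 10, 7, 4, 8, Novax chooses R0. Subgame-perfect outcome: (Med, R0) with payoffs (7, 11).
Under simultaneous play:
Labs Inc.'s best replies: R0→Med; R1→Med; R2→Med; R3→High; R4→Low.
Novax's best replies: Low→R2; Med→R0; High→R4.
Only (Med, R0) has each player best-responding; Nash payoffs (7, 11).
Sequential outcome (Med, R0) coincides with the Nash profile (Med, R0).

yes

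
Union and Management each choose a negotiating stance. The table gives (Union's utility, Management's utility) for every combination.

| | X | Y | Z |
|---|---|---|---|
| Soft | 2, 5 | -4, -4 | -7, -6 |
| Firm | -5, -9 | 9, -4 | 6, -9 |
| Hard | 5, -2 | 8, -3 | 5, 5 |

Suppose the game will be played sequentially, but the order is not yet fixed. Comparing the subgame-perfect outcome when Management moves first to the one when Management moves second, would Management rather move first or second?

If Union leads: Management's best replies are Soft→X, Firm→Y, Hard→Z; Union's induced payoffs 2, 9, 5; outcome (Firm, Y), payoffs (9, -4).
If Management leads: Union's best replies are X→Hard, Y→Firm, Z→Firm; Management's induced payoffs -2, -4, -9; outcome (Hard, X), payoffs (5, -2).
Management gets -2 moving first and -4 moving second, so Management prefers to move first.

first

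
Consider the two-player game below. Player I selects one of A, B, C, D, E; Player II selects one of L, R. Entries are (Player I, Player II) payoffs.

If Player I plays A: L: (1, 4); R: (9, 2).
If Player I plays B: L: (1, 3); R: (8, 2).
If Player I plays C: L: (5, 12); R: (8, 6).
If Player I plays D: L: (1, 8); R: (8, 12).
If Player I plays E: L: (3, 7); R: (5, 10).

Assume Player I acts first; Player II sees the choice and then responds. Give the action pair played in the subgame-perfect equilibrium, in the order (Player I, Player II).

Backward induction with Player I moving first.
- A → Player II plays L (best of 4, 2); Player I gets 1.
- B → Player II plays L (best of 3, 2); Player I gets 1.
- C → Player II plays L (best of 12, 6); Player I gets 5.
- D → Player II plays R (best of 8, 12); Player I gets 8.
- E → Player II plays R (best of 7, 10); Player I gets 5.
Maximizing over 1, 1, 5, 8, 5, Player I chooses D. Subgame-perfect outcome: (D, R) with payoffs (8, 12).

(D, R)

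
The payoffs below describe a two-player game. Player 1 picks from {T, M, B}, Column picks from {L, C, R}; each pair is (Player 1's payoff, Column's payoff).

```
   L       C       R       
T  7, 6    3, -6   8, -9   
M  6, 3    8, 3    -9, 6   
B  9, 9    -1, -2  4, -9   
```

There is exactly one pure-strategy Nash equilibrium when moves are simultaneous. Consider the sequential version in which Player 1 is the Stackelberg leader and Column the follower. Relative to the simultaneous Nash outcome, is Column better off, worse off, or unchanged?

unchanged

Backward induction with Player 1 moving first.
- T: BR = L, leader payoff 7.
- M: BR = R, leader payoff -9.
- B: BR = L, leader payoff 9.
Maximizing over 7, -9, 9, Player 1 chooses B. Subgame-perfect outcome: (B, L) with payoffs (9, 9).
For the simultaneous game, intersect best replies.
Player 1's best replies: L→B; C→M; R→T.
Column's best replies: T→L; M→R; B→L.
The unique mutual best reply is (B, L), giving (9, 9).
Column earns 9 sequentially versus 9 at the Nash outcome: unchanged.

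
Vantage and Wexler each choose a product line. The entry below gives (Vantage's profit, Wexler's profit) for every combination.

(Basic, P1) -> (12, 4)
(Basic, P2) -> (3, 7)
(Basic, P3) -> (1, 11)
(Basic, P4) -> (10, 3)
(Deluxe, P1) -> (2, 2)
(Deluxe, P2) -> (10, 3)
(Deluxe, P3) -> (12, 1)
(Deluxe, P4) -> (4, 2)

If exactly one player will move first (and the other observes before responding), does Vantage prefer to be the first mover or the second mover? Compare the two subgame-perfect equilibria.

If Vantage leads: Wexler's best replies are Basic→P3, Deluxe→P2; Vantage's induced payoffs 1, 10; outcome (Deluxe, P2), payoffs (10, 3).
If Wexler leads: Vantage's best replies are P1→Basic, P2→Deluxe, P3→Deluxe, P4→Basic; Wexler's induced payoffs 4, 3, 1, 3; outcome (Basic, P1), payoffs (12, 4).
Vantage gets 10 moving first and 12 moving second, so Vantage prefers to move second.

second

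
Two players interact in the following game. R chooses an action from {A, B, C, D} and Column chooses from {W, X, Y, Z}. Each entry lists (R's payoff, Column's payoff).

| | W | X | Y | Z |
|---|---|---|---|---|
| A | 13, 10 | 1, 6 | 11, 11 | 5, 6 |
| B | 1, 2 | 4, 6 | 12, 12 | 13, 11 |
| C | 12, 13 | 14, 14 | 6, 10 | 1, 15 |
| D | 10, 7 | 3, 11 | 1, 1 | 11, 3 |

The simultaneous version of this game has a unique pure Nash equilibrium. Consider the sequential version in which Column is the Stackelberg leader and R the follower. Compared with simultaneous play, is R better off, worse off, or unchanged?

Work backward from R's decision.
- W: R compares 13, 1, 12, 10 and picks A; Column would get 10.
- X: R compares 1, 4, 14, 3 and picks C; Column would get 14.
- Y: R compares 11, 12, 6, 1 and picks B; Column would get 12.
- Z: R compares 5, 13, 1, 11 and picks B; Column would get 11.
Column's induced payoffs are 10, 14, 12, 11, so Column commits to X. Subgame-perfect outcome: (C, X) with payoffs (14, 14).
For the simultaneous game, intersect best replies.
R's best replies: W→A; X→C; Y→B; Z→B.
Column's best replies: A→Y; B→Y; C→Z; D→X.
Only (B, Y) has each player best-responding; Nash payoffs (12, 12).
R earns 14 sequentially versus 12 at the Nash outcome: better off.

better off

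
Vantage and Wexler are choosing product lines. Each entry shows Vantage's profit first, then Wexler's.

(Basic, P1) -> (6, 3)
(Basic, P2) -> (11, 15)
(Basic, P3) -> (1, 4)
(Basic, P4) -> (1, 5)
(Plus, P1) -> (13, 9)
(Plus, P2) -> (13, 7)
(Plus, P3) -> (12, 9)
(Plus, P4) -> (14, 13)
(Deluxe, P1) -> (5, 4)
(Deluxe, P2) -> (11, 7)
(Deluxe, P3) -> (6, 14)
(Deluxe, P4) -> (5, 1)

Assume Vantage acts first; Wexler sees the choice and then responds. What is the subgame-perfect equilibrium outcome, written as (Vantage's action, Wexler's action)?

(Plus, P4)

Work backward from Wexler's decision.
- Basic → Wexler plays P2 (best of 3, 15, 4, 5); Vantage gets 11.
- Plus → Wexler plays P4 (best of 9, 7, 9, 13); Vantage gets 14.
- Deluxe → Wexler plays P3 (best of 4, 7, 14, 1); Vantage gets 6.
Among 11, 14, 6, the best is 14 at Plus. Subgame-perfect outcome: (Plus, P4) with payoffs (14, 13).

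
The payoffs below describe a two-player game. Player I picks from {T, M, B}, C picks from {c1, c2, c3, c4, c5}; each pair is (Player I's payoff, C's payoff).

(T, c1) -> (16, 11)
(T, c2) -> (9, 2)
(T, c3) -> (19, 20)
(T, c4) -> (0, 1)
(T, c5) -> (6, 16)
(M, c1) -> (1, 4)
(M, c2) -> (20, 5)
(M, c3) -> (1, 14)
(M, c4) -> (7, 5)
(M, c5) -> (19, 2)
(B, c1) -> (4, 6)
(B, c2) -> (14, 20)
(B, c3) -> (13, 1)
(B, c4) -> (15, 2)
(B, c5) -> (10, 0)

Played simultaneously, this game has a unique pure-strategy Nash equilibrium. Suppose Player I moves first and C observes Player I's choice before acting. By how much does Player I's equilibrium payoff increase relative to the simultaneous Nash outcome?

Work backward from C's decision.
- T: C compares 11, 2, 20, 1, 16 and picks c3; Player I would get 19.
- M: C compares 4, 5, 14, 5, 2 and picks c3; Player I would get 1.
- B: C compares 6, 20, 1, 2, 0 and picks c2; Player I would get 14.
Among 19, 1, 14, the best is 19 at T. Subgame-perfect outcome: (T, c3) with payoffs (19, 20).
For the simultaneous game, intersect best replies.
Player I's best replies: c1→T; c2→M; c3→T; c4→B; c5→M.
C's best replies: T→c3; M→c3; B→c2.
Only (T, c3) has each player best-responding; Nash payoffs (19, 20).
Player I's commitment gain: 19 − 19 = 0.

0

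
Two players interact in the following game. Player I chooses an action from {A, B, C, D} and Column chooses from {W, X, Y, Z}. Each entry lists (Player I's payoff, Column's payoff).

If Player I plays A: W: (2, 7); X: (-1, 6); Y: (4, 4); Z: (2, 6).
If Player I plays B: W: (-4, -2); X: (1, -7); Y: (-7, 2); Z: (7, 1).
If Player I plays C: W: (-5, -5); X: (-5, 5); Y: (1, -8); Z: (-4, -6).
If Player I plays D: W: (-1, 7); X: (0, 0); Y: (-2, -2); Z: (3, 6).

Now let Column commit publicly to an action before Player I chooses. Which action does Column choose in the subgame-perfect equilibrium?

W

Work backward from Player I's decision.
- W: BR = A, leader payoff 7.
- X: BR = B, leader payoff -7.
- Y: BR = A, leader payoff 4.
- Z: BR = B, leader payoff 1.
Column's induced payoffs are 7, -7, 4, 1, so Column commits to W. Subgame-perfect outcome: (A, W) with payoffs (2, 7).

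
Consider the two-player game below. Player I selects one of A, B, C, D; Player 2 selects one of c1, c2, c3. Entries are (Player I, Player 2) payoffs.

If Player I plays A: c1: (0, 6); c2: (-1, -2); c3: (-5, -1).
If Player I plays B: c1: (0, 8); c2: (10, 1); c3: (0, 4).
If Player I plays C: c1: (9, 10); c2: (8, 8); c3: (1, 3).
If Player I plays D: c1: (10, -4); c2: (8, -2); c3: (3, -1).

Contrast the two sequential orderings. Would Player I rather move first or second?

second

If Player I leads: Player 2's best replies are A→c1, B→c1, C→c1, D→c3; Player I's induced payoffs 0, 0, 9, 3; outcome (C, c1), payoffs (9, 10).
If Player 2 leads: Player I's best replies are c1→D, c2→B, c3→D; Player 2's induced payoffs -4, 1, -1; outcome (B, c2), payoffs (10, 1).
Player I gets 9 moving first and 10 moving second, so Player I prefers to move second.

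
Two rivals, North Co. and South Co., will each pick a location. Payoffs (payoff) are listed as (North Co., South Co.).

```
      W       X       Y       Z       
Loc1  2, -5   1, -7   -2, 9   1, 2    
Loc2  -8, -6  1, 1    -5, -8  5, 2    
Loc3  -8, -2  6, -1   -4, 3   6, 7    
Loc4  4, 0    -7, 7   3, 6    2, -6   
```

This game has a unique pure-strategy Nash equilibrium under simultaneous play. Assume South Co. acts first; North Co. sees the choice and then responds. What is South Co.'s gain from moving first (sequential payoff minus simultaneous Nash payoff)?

0

North Co. best-responds to each possible South Co. move:
- W: North Co. compares 2, -8, -8, 4 and picks Loc4; South Co. would get 0.
- X: North Co. compares 1, 1, 6, -7 and picks Loc3; South Co. would get -1.
- Y: North Co. compares -2, -5, -4, 3 and picks Loc4; South Co. would get 6.
- Z: North Co. compares 1, 5, 6, 2 and picks Loc3; South Co. would get 7.
Among 0, -1, 6, 7, the best is 7 at Z. Subgame-perfect outcome: (Loc3, Z) with payoffs (6, 7).
For the simultaneous game, intersect best replies.
North Co.'s best replies: W→Loc4; X→Loc3; Y→Loc4; Z→Loc3.
South Co.'s best replies: Loc1→Y; Loc2→Z; Loc3→Z; Loc4→X.
Only (Loc3, Z) has each player best-responding; Nash payoffs (6, 7).
South Co.'s commitment gain: 7 − 7 = 0.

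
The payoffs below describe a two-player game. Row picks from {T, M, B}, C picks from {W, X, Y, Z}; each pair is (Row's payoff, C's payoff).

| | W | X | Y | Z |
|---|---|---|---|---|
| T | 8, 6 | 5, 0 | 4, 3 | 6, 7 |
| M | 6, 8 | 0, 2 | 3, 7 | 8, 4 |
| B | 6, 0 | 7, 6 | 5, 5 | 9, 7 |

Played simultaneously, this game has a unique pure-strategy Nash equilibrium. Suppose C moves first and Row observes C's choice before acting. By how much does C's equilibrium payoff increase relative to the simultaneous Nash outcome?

0

Backward induction with C moving first.
- W: BR = T, leader payoff 6.
- X: BR = B, leader payoff 6.
- Y: BR = B, leader payoff 5.
- Z: BR = B, leader payoff 7.
Among 6, 6, 5, 7, the best is 7 at Z. Subgame-perfect outcome: (B, Z) with payoffs (9, 7).
Now find the simultaneous Nash equilibrium.
Row's best replies: W→T; X→B; Y→B; Z→B.
C's best replies: T→Z; M→W; B→Z.
Only (B, Z) has each player best-responding; Nash payoffs (9, 7).
C's commitment gain: 7 − 7 = 0.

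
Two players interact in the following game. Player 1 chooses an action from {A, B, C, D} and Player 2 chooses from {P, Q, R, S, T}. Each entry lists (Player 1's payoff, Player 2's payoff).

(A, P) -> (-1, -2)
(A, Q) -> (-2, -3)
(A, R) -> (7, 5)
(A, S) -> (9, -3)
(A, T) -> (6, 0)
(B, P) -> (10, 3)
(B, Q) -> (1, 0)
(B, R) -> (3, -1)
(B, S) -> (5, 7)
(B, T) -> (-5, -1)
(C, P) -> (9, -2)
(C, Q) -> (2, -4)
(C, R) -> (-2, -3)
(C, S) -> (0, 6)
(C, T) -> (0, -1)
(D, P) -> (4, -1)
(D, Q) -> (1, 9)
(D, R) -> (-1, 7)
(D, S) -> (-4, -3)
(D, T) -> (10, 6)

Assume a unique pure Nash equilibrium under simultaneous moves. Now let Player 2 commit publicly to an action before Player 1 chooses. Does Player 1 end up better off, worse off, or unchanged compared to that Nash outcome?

Solve by backward induction (Player 2 leads).
- P: Player 1 compares -1, 10, 9, 4 and picks B; Player 2 would get 3.
- Q: Player 1 compares -2, 1, 2, 1 and picks C; Player 2 would get -4.
- R: Player 1 compares 7, 3, -2, -1 and picks A; Player 2 would get 5.
- S: Player 1 compares 9, 5, 0, -4 and picks A; Player 2 would get -3.
- T: Player 1 compares 6, -5, 0, 10 and picks D; Player 2 would get 6.
Maximizing over 3, -4, 5, -3, 6, Player 2 chooses T. Subgame-perfect outcome: (D, T) with payoffs (10, 6).
Now find the simultaneous Nash equilibrium.
Player 1's best replies: P→B; Q→C; R→A; S→A; T→D.
Player 2's best replies: A→R; B→S; C→S; D→Q.
The unique mutual best reply is (A, R), giving (7, 5).
Player 1 earns 10 sequentially versus 7 at the Nash outcome: better off.

better off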